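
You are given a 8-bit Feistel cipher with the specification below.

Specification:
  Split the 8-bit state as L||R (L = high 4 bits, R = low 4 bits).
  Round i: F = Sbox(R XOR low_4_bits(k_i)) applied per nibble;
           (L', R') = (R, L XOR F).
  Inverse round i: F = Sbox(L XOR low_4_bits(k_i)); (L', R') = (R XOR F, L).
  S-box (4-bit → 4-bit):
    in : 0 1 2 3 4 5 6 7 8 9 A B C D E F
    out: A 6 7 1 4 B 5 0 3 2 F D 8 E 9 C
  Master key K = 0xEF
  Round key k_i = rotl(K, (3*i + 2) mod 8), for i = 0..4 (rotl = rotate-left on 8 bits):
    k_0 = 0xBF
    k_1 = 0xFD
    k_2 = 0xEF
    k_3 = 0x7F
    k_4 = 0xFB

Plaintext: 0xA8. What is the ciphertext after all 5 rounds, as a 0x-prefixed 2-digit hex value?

0x39

s_0 = plaintext = 0xA8
s_1 = Round(s_0, k_0) = 0x8A
s_2 = Round(s_1, k_1) = 0xA8
s_3 = Round(s_2, k_2) = 0x8A
s_4 = Round(s_3, k_3) = 0xA3
s_5 = Round(s_4, k_4) = 0x39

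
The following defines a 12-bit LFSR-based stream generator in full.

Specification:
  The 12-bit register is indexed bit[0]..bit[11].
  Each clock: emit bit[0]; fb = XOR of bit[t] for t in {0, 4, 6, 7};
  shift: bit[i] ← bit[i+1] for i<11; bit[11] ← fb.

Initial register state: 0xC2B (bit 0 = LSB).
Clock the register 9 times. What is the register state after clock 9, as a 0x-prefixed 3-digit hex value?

0xD0E

reg_0 = 0xC2B
clock 1: out=1, reg = 0xE15
clock 2: out=1, reg = 0x70A
clock 3: out=0, reg = 0x385
clock 4: out=1, reg = 0x1C2
clock 5: out=0, reg = 0x0E1
clock 6: out=1, reg = 0x870
clock 7: out=0, reg = 0x438
clock 8: out=0, reg = 0xA1C
clock 9: out=0, reg = 0xD0E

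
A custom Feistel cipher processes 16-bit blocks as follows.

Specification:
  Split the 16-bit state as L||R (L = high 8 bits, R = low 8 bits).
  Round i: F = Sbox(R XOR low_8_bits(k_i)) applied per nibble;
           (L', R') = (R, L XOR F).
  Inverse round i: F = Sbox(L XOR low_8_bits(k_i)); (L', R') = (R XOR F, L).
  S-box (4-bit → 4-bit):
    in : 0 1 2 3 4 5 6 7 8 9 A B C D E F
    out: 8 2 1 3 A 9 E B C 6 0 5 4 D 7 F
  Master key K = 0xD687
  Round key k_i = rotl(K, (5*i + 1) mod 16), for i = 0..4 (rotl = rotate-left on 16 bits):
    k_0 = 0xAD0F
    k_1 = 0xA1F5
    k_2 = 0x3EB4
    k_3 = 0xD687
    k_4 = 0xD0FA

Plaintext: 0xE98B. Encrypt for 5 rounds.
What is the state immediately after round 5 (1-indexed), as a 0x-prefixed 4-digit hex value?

0x8BE3

s_0 = plaintext = 0xE98B
s_1 = Round(s_0, k_0) = 0x8B23
s_2 = Round(s_1, k_1) = 0x2355
s_3 = Round(s_2, k_2) = 0x5551
s_4 = Round(s_3, k_3) = 0x518B
s_5 = Round(s_4, k_4) = 0x8BE3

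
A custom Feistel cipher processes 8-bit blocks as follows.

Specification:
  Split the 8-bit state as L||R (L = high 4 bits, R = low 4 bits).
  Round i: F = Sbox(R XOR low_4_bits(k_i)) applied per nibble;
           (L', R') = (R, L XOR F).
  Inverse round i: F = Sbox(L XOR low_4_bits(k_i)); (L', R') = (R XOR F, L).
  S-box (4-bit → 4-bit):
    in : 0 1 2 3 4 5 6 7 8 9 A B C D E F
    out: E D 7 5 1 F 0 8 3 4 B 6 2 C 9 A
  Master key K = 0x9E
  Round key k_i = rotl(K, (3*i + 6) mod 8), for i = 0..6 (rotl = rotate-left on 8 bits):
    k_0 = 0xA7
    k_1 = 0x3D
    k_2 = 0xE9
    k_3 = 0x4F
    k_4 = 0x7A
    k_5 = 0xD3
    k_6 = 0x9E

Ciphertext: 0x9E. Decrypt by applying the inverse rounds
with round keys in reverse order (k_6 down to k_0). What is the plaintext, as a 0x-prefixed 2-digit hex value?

0x6C

s_0 = ciphertext = 0x9E
s_1 = InvRound(s_0, k_6) = 0x69
s_2 = InvRound(s_1, k_5) = 0x66
s_3 = InvRound(s_2, k_4) = 0x46
s_4 = InvRound(s_3, k_3) = 0x04
s_5 = InvRound(s_4, k_2) = 0x00
s_6 = InvRound(s_5, k_1) = 0xC0
s_7 = InvRound(s_6, k_0) = 0x6C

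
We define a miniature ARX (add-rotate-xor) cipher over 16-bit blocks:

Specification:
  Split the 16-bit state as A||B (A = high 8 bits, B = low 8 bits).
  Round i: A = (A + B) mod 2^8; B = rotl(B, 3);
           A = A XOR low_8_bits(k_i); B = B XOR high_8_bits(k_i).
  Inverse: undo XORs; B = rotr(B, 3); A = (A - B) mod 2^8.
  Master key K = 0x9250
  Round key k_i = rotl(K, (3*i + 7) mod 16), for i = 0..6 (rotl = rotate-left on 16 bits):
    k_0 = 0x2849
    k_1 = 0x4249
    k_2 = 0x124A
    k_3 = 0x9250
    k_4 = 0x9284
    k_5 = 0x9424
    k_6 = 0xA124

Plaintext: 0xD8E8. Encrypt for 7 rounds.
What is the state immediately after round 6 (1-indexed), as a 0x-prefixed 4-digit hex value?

0xC713

s_0 = plaintext = 0xD8E8
s_1 = Round(s_0, k_0) = 0x896F
s_2 = Round(s_1, k_1) = 0xB139
s_3 = Round(s_2, k_2) = 0xA0DB
s_4 = Round(s_3, k_3) = 0x2B4C
s_5 = Round(s_4, k_4) = 0xF3F0
s_6 = Round(s_5, k_5) = 0xC713
s_7 = Round(s_6, k_6) = 0xFE39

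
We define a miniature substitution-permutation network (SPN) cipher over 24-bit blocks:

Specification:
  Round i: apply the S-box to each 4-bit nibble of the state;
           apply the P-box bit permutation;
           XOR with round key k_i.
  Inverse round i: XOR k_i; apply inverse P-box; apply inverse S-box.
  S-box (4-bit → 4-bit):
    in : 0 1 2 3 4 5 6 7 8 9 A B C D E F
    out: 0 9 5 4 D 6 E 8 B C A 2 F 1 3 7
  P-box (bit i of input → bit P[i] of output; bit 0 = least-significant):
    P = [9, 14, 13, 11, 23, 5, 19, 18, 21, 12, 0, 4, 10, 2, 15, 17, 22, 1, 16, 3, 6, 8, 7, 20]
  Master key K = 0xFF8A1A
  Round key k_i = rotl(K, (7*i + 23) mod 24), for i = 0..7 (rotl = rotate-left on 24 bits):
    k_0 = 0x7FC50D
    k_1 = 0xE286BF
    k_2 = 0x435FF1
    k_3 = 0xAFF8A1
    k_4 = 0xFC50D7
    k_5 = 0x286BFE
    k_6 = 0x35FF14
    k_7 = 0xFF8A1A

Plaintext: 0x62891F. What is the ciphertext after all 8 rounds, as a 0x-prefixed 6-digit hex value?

s_0 = plaintext = 0x62891F
s_1 = Round(s_0, k_0) = 0xA8A298
s_2 = Round(s_1, k_1) = 0x9CCDB0
s_3 = Round(s_2, k_2) = 0x30DB5F
s_4 = Round(s_3, k_3) = 0xA78E01
s_5 = Round(s_4, k_4) = 0xCE4FDB
s_6 = Round(s_5, k_5) = 0xDABE3D
s_7 = Round(s_6, k_6) = 0x1DED5A
s_8 = Round(s_7, k_7) = 0x87C67E

0x87C67E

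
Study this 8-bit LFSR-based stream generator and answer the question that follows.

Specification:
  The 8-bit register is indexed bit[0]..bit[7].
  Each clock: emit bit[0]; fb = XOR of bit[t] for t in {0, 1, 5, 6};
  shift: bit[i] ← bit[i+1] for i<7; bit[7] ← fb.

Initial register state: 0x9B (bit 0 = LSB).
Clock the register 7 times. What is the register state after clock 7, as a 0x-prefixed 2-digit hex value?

reg_0 = 0x9B
clock 1: out=1, reg = 0x4D
clock 2: out=1, reg = 0x26
clock 3: out=0, reg = 0x13
clock 4: out=1, reg = 0x09
clock 5: out=1, reg = 0x84
clock 6: out=0, reg = 0x42
clock 7: out=0, reg = 0x21

0x21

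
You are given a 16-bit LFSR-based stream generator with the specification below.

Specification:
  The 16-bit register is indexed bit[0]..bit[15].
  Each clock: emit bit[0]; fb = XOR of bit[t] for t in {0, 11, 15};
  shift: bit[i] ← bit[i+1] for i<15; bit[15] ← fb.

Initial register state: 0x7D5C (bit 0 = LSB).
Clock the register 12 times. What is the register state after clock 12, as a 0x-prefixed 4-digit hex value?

reg_0 = 0x7D5C
clock 1: out=0, reg = 0xBEAE
clock 2: out=0, reg = 0x5F57
clock 3: out=1, reg = 0x2FAB
clock 4: out=1, reg = 0x17D5
clock 5: out=1, reg = 0x8BEA
clock 6: out=0, reg = 0x45F5
clock 7: out=1, reg = 0xA2FA
clock 8: out=0, reg = 0xD17D
clock 9: out=1, reg = 0x68BE
clock 10: out=0, reg = 0xB45F
clock 11: out=1, reg = 0x5A2F
clock 12: out=1, reg = 0x2D17

0x2D17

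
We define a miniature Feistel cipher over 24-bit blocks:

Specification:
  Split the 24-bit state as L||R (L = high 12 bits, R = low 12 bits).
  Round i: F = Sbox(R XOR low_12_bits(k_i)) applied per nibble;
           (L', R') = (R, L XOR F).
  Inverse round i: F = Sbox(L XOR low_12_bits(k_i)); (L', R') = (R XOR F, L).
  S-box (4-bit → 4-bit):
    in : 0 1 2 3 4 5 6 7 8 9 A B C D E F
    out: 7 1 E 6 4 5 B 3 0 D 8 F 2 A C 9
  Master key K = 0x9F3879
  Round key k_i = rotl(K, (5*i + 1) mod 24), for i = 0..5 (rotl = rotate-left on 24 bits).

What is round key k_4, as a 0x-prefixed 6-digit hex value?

0x33E70F

K = 0x9F3879
k_0 = rotl(K, (5*0+1) mod 24) = rotl(K, 1) = 0x3E70F3
k_1 = rotl(K, (5*1+1) mod 24) = rotl(K, 6) = 0xCE1E67
k_2 = rotl(K, (5*2+1) mod 24) = rotl(K, 11) = 0xC3CCF9
k_3 = rotl(K, (5*3+1) mod 24) = rotl(K, 16) = 0x799F38
k_4 = rotl(K, (5*4+1) mod 24) = rotl(K, 21) = 0x33E70F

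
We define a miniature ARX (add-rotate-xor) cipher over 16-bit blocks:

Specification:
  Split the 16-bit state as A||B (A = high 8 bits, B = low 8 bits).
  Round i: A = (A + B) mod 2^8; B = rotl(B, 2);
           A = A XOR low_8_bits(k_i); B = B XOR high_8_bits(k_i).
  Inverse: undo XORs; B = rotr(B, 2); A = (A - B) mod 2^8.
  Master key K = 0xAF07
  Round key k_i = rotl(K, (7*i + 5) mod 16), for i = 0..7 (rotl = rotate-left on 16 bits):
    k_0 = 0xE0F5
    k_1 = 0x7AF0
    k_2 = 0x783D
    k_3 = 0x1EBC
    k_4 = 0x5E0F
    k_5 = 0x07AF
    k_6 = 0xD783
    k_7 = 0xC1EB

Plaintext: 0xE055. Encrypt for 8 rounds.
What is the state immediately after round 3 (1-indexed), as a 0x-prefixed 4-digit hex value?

s_0 = plaintext = 0xE055
s_1 = Round(s_0, k_0) = 0xC0B5
s_2 = Round(s_1, k_1) = 0x85AC
s_3 = Round(s_2, k_2) = 0x0CCA
s_4 = Round(s_3, k_3) = 0x6A35
s_5 = Round(s_4, k_4) = 0x908A
s_6 = Round(s_5, k_5) = 0xB52D
s_7 = Round(s_6, k_6) = 0x6163
s_8 = Round(s_7, k_7) = 0x2F4C

0x0CCA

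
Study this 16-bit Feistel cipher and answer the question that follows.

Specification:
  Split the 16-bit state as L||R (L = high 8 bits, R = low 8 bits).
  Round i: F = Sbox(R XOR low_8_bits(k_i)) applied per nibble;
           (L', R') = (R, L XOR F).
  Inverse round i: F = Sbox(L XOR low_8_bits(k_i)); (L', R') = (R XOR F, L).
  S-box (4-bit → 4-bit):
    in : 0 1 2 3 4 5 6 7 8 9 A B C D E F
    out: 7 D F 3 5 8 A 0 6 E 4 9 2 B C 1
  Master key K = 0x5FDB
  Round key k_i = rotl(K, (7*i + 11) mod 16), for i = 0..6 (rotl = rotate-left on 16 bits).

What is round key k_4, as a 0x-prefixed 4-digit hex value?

K = 0x5FDB
k_0 = rotl(K, (7*0+11) mod 16) = rotl(K, 11) = 0xDAFE
k_1 = rotl(K, (7*1+11) mod 16) = rotl(K, 2) = 0x7F6D
k_2 = rotl(K, (7*2+11) mod 16) = rotl(K, 9) = 0xB6BF
k_3 = rotl(K, (7*3+11) mod 16) = rotl(K, 0) = 0x5FDB
k_4 = rotl(K, (7*4+11) mod 16) = rotl(K, 7) = 0xEDAF

0xEDAF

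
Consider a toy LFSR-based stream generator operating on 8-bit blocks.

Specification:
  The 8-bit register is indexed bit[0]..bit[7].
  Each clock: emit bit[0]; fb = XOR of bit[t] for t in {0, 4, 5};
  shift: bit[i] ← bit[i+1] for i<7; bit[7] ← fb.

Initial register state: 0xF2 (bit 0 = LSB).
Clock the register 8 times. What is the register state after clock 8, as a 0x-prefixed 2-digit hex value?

0x0A

reg_0 = 0xF2
clock 1: out=0, reg = 0x79
clock 2: out=1, reg = 0xBC
clock 3: out=0, reg = 0x5E
clock 4: out=0, reg = 0xAF
clock 5: out=1, reg = 0x57
clock 6: out=1, reg = 0x2B
clock 7: out=1, reg = 0x15
clock 8: out=1, reg = 0x0A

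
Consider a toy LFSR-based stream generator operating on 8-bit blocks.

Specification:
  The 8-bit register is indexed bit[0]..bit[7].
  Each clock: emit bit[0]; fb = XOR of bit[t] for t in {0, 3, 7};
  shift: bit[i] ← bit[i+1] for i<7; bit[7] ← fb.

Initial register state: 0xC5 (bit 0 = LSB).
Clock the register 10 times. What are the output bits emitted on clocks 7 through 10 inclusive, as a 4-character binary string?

1100

reg_0 = 0xC5
clock 1: out=1, reg = 0x62
clock 2: out=0, reg = 0x31
clock 3: out=1, reg = 0x98
clock 4: out=0, reg = 0x4C
clock 5: out=0, reg = 0xA6
clock 6: out=0, reg = 0xD3
clock 7: out=1, reg = 0x69
clock 8: out=1, reg = 0x34
clock 9: out=0, reg = 0x1A
clock 10: out=0, reg = 0x8D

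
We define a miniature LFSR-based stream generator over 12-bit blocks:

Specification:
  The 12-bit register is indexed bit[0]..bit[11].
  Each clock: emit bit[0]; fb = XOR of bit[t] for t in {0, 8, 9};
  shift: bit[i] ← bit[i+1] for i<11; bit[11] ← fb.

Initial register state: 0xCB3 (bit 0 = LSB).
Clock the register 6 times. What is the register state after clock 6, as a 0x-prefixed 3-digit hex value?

reg_0 = 0xCB3
clock 1: out=1, reg = 0xE59
clock 2: out=1, reg = 0x72C
clock 3: out=0, reg = 0x396
clock 4: out=0, reg = 0x1CB
clock 5: out=1, reg = 0x0E5
clock 6: out=1, reg = 0x872

0x872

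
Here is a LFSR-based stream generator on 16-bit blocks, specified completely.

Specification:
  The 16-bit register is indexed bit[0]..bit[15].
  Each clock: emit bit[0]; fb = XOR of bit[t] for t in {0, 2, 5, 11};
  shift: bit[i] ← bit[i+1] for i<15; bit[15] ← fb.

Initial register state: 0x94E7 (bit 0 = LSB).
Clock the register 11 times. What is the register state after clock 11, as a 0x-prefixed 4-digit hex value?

reg_0 = 0x94E7
clock 1: out=1, reg = 0xCA73
clock 2: out=1, reg = 0xE539
clock 3: out=1, reg = 0x729C
clock 4: out=0, reg = 0xB94E
clock 5: out=0, reg = 0x5CA7
clock 6: out=1, reg = 0x2E53
clock 7: out=1, reg = 0x1729
clock 8: out=1, reg = 0x0B94
clock 9: out=0, reg = 0x05CA
clock 10: out=0, reg = 0x02E5
clock 11: out=1, reg = 0x8172

0x8172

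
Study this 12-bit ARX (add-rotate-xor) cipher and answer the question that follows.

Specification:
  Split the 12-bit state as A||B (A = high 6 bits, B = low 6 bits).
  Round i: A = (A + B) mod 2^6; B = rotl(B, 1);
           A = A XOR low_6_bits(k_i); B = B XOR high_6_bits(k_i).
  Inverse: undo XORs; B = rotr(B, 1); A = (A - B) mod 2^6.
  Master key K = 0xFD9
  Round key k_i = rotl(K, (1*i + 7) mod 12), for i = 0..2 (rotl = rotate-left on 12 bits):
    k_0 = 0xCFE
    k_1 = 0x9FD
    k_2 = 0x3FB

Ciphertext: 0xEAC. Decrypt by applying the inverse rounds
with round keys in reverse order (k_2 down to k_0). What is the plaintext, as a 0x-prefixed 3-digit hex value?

0x01C

s_0 = ciphertext = 0xEAC
s_1 = InvRound(s_0, k_2) = 0x431
s_2 = InvRound(s_1, k_1) = 0x88B
s_3 = InvRound(s_2, k_0) = 0x01C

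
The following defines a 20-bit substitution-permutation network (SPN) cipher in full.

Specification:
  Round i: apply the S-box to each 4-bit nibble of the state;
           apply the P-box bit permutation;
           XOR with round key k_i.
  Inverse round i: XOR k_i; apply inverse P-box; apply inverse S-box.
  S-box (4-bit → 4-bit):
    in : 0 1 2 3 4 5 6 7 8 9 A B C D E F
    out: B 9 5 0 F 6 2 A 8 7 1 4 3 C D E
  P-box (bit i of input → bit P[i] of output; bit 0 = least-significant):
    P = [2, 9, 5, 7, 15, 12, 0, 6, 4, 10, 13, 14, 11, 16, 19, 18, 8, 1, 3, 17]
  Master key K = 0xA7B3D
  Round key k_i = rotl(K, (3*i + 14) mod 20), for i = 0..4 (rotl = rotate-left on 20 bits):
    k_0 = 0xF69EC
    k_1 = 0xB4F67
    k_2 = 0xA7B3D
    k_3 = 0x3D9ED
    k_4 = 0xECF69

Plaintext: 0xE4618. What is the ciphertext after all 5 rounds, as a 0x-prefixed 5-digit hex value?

s_0 = plaintext = 0xE4618
s_1 = Round(s_0, k_0) = 0x0E424
s_2 = Round(s_1, k_1) = 0x5A0D0
s_3 = Round(s_2, k_2) = 0xA35E2
s_4 = Round(s_3, k_3) = 0x37C88
s_5 = Round(s_4, k_4) = 0xBCBB9

0xBCBB9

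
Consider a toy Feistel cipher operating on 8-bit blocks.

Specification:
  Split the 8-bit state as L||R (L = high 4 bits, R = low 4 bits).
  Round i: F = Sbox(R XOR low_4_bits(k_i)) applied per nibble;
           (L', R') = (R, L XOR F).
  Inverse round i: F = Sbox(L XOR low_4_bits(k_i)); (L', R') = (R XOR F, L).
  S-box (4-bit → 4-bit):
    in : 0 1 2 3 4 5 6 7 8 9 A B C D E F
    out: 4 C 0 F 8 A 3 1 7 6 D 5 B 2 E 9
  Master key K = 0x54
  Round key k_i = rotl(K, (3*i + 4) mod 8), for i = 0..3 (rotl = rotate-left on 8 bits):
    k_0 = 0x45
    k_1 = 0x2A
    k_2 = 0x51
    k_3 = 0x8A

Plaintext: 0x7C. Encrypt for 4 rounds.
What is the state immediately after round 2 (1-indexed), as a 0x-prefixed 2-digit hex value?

s_0 = plaintext = 0x7C
s_1 = Round(s_0, k_0) = 0xC1
s_2 = Round(s_1, k_1) = 0x19
s_3 = Round(s_2, k_2) = 0x96
s_4 = Round(s_3, k_3) = 0x62

0x19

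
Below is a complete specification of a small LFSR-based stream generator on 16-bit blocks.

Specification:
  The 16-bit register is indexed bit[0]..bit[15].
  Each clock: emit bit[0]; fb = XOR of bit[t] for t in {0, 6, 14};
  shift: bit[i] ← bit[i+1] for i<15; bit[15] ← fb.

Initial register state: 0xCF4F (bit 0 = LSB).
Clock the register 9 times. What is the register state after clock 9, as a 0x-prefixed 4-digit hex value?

0xF2E7

reg_0 = 0xCF4F
clock 1: out=1, reg = 0xE7A7
clock 2: out=1, reg = 0x73D3
clock 3: out=1, reg = 0xB9E9
clock 4: out=1, reg = 0x5CF4
clock 5: out=0, reg = 0x2E7A
clock 6: out=0, reg = 0x973D
clock 7: out=1, reg = 0xCB9E
clock 8: out=0, reg = 0xE5CF
clock 9: out=1, reg = 0xF2E7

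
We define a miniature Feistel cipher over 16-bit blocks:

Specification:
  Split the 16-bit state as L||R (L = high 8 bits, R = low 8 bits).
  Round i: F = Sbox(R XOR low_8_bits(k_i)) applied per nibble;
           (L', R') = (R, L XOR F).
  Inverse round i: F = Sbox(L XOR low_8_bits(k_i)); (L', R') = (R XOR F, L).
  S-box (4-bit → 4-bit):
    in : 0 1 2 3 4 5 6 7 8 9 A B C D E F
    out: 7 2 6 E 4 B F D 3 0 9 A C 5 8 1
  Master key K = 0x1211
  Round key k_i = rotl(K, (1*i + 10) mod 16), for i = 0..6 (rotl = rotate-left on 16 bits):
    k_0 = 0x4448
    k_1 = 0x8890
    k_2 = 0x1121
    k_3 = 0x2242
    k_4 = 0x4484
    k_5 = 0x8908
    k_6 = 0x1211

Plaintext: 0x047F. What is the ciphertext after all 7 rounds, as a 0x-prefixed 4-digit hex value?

s_0 = plaintext = 0x047F
s_1 = Round(s_0, k_0) = 0x7FE9
s_2 = Round(s_1, k_1) = 0xE9AF
s_3 = Round(s_2, k_2) = 0xAFD1
s_4 = Round(s_3, k_3) = 0xD1A1
s_5 = Round(s_4, k_4) = 0xA1BA
s_6 = Round(s_5, k_5) = 0xBA07
s_7 = Round(s_6, k_6) = 0x0795

0x0795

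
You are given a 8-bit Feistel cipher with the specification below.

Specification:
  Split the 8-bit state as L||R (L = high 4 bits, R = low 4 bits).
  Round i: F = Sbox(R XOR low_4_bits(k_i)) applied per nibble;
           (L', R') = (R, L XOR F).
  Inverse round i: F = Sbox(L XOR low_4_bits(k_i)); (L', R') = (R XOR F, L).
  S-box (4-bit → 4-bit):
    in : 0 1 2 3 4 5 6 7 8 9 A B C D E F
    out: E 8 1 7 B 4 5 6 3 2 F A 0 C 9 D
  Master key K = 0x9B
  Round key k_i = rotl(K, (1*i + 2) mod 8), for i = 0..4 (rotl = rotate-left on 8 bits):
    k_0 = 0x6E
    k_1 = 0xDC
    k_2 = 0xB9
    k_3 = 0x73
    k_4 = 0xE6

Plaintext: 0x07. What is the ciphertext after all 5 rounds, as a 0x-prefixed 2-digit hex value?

s_0 = plaintext = 0x07
s_1 = Round(s_0, k_0) = 0x72
s_2 = Round(s_1, k_1) = 0x2E
s_3 = Round(s_2, k_2) = 0xE4
s_4 = Round(s_3, k_3) = 0x48
s_5 = Round(s_4, k_4) = 0x8D

0x8D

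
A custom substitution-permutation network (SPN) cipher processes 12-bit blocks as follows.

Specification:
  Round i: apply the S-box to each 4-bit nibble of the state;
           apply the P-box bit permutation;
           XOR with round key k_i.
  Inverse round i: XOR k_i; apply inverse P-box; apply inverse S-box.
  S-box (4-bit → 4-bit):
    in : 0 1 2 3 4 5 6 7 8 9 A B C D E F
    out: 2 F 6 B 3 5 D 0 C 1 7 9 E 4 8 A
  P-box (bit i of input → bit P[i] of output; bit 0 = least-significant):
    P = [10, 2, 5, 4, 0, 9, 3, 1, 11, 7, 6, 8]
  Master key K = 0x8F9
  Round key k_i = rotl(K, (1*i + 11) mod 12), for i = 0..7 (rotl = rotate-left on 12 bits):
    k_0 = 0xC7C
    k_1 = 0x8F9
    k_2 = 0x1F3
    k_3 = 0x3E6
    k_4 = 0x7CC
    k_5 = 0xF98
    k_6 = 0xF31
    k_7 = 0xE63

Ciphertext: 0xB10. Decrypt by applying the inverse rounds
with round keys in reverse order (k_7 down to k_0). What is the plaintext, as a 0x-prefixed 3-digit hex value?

0x910

s_0 = ciphertext = 0xB10
s_1 = InvRound(s_0, k_7) = 0x8B6
s_2 = InvRound(s_1, k_6) = 0xF34
s_3 = InvRound(s_2, k_5) = 0x0D2
s_4 = InvRound(s_3, k_4) = 0xEC3
s_5 = InvRound(s_4, k_3) = 0xB9A
s_6 = InvRound(s_5, k_2) = 0x5AD
s_7 = InvRound(s_6, k_1) = 0x673
s_8 = InvRound(s_7, k_0) = 0x910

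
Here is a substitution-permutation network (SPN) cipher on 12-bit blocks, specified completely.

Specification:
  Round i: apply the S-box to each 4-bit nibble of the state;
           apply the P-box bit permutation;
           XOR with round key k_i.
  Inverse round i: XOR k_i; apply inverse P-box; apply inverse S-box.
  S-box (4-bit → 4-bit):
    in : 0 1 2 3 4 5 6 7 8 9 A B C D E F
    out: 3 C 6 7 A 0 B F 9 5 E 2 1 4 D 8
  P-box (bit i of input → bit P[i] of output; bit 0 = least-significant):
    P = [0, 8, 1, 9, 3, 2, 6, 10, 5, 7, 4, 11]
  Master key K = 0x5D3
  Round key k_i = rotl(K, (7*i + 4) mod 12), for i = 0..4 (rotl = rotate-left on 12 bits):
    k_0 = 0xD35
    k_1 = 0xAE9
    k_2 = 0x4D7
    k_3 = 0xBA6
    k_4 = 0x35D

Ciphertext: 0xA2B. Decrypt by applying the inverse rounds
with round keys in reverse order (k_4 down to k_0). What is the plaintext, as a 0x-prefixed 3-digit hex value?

s_0 = ciphertext = 0xA2B
s_1 = InvRound(s_0, k_4) = 0xE22
s_2 = InvRound(s_1, k_3) = 0xB4B
s_3 = InvRound(s_2, k_2) = 0xA64
s_4 = InvRound(s_3, k_1) = 0xB0C
s_5 = InvRound(s_4, k_0) = 0x988

0x988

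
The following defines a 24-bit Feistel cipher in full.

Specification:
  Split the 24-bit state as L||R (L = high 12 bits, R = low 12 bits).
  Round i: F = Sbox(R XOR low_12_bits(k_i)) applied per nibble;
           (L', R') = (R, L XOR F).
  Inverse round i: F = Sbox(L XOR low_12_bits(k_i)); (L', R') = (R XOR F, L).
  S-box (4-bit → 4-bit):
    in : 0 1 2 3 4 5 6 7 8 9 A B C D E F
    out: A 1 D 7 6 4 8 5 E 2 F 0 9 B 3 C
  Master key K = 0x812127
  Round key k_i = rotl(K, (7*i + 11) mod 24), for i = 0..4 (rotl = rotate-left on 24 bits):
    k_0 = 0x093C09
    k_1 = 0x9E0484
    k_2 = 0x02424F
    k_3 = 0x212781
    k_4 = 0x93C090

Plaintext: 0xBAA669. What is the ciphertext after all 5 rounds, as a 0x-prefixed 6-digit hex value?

s_0 = plaintext = 0xBAA669
s_1 = Round(s_0, k_0) = 0x669420
s_2 = Round(s_1, k_1) = 0x420C9F
s_3 = Round(s_2, k_2) = 0xC9F79A
s_4 = Round(s_3, k_3) = 0x79A68F
s_5 = Round(s_4, k_4) = 0x68FF86

0x68FF86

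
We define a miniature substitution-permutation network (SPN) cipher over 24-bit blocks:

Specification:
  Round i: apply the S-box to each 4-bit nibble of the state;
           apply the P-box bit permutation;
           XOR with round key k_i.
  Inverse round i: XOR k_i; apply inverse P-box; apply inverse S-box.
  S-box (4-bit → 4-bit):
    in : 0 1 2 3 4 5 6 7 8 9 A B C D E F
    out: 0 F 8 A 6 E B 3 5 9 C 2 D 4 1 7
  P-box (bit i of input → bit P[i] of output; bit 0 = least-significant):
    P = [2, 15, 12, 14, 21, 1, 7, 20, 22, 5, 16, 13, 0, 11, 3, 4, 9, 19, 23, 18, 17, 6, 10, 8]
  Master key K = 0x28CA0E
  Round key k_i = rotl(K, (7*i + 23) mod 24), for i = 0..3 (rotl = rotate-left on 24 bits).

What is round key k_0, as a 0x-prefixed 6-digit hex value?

K = 0x28CA0E
k_0 = rotl(K, (7*0+23) mod 24) = rotl(K, 23) = 0x146507

0x146507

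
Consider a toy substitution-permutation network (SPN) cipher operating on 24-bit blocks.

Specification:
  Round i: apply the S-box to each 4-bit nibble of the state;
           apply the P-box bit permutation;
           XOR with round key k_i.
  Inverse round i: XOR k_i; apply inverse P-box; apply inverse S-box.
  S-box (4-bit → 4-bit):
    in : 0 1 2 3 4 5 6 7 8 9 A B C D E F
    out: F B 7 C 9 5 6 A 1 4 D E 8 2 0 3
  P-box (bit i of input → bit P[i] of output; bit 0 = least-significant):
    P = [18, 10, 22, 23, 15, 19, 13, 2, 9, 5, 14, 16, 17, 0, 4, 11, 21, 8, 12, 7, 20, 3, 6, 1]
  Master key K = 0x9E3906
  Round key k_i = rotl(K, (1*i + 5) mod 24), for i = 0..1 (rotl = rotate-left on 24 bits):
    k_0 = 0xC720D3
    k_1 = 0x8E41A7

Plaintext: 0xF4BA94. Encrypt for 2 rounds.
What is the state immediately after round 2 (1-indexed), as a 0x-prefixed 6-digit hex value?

s_0 = plaintext = 0xF4BA94
s_1 = Round(s_0, k_0) = 0x724A4A
s_2 = Round(s_1, k_1) = 0x699AA9

0x699AA9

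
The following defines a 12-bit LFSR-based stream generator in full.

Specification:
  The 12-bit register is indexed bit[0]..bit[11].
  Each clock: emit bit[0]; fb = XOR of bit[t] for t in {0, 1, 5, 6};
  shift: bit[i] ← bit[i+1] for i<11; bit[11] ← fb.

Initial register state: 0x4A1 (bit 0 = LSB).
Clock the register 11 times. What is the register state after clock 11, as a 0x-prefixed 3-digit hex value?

reg_0 = 0x4A1
clock 1: out=1, reg = 0x250
clock 2: out=0, reg = 0x928
clock 3: out=0, reg = 0xC94
clock 4: out=0, reg = 0x64A
clock 5: out=0, reg = 0x325
clock 6: out=1, reg = 0x192
clock 7: out=0, reg = 0x8C9
clock 8: out=1, reg = 0x464
clock 9: out=0, reg = 0x232
clock 10: out=0, reg = 0x119
clock 11: out=1, reg = 0x88C

0x88C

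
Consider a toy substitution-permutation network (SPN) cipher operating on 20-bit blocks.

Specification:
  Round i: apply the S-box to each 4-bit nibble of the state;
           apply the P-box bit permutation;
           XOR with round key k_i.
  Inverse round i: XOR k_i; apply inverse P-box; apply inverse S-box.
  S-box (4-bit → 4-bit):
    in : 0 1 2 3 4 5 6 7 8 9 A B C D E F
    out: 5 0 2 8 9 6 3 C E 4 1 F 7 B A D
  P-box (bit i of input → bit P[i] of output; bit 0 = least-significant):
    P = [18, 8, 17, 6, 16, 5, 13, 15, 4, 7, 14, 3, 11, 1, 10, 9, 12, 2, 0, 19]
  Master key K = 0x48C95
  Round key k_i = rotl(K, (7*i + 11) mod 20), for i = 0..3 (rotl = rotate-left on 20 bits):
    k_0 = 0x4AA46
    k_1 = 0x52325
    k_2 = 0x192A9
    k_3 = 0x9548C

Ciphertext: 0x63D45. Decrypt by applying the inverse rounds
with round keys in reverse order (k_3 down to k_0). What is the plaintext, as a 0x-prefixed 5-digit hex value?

s_0 = ciphertext = 0x63D45
s_1 = InvRound(s_0, k_3) = 0x7A80B
s_2 = InvRound(s_1, k_2) = 0xAD250
s_3 = InvRound(s_2, k_1) = 0xB10BB
s_4 = InvRound(s_3, k_0) = 0xB4DBF

0xB4DBF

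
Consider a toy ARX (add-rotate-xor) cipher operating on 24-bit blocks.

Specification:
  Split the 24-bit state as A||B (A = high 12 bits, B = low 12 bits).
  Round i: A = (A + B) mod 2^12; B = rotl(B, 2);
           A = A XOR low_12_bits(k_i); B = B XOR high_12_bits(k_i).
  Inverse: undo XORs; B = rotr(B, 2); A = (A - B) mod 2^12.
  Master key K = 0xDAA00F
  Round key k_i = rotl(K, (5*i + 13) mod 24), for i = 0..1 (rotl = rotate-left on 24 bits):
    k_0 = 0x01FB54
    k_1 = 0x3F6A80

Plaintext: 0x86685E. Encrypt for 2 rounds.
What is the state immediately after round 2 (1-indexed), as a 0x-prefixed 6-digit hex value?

s_0 = plaintext = 0x86685E
s_1 = Round(s_0, k_0) = 0xB90165
s_2 = Round(s_1, k_1) = 0x675662

0x675662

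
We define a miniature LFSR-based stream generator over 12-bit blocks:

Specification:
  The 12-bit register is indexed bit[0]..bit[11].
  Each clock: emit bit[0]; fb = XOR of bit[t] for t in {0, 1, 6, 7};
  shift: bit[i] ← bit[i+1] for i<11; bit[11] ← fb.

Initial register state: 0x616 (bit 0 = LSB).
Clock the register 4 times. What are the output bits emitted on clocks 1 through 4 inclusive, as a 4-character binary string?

0110

reg_0 = 0x616
clock 1: out=0, reg = 0xB0B
clock 2: out=1, reg = 0x585
clock 3: out=1, reg = 0x2C2
clock 4: out=0, reg = 0x961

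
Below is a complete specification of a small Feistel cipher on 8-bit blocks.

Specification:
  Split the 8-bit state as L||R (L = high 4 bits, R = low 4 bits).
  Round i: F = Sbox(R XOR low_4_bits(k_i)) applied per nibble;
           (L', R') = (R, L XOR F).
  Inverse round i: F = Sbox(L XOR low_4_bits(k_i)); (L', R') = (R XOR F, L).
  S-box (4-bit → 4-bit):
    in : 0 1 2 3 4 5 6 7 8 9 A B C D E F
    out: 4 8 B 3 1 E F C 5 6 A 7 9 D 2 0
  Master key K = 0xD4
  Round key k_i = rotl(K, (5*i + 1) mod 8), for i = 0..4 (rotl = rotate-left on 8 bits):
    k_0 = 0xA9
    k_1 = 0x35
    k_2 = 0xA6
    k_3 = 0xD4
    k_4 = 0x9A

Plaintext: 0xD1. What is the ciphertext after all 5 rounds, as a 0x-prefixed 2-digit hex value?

s_0 = plaintext = 0xD1
s_1 = Round(s_0, k_0) = 0x18
s_2 = Round(s_1, k_1) = 0x8C
s_3 = Round(s_2, k_2) = 0xC2
s_4 = Round(s_3, k_3) = 0x23
s_5 = Round(s_4, k_4) = 0x34

0x34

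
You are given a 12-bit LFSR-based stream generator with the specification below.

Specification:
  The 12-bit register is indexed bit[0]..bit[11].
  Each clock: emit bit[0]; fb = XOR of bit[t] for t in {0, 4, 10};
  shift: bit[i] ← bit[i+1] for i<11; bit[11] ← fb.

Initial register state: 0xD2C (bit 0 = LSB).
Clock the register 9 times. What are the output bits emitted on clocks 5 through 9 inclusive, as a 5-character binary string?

01001

reg_0 = 0xD2C
clock 1: out=0, reg = 0xE96
clock 2: out=0, reg = 0x74B
clock 3: out=1, reg = 0x3A5
clock 4: out=1, reg = 0x9D2
clock 5: out=0, reg = 0xCE9
clock 6: out=1, reg = 0x674
clock 7: out=0, reg = 0x33A
clock 8: out=0, reg = 0x99D
clock 9: out=1, reg = 0x4CE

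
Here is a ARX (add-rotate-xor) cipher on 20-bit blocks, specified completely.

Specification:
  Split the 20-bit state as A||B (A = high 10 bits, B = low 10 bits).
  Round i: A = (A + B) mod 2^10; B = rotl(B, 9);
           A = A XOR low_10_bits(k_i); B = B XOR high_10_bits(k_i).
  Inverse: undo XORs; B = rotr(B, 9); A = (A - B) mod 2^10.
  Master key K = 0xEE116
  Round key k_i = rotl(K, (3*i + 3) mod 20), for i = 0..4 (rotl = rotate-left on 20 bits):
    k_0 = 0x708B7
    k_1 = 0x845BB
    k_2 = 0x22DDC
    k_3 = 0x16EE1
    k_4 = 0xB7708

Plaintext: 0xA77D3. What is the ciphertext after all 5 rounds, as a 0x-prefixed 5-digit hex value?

0x349F2

s_0 = plaintext = 0xA77D3
s_1 = Round(s_0, k_0) = 0xB1E2B
s_2 = Round(s_1, k_1) = 0x52504
s_3 = Round(s_2, k_2) = 0xE4409
s_4 = Round(s_3, k_3) = 0x5EE5F
s_5 = Round(s_4, k_4) = 0x349F2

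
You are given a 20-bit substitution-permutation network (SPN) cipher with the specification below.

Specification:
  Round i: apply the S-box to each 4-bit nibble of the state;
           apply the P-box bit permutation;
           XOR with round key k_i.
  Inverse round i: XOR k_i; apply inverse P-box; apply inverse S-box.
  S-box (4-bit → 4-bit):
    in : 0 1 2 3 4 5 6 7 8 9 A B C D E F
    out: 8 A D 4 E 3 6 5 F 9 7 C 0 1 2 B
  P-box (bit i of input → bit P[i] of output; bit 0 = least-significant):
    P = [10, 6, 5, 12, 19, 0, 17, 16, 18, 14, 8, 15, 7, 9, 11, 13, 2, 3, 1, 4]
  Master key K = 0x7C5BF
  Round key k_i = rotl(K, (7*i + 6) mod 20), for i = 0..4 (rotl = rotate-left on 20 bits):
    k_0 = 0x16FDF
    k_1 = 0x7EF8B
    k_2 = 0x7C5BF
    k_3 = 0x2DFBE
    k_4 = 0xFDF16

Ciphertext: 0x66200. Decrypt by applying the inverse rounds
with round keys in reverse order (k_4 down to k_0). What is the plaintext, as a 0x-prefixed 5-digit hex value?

0x07757

s_0 = ciphertext = 0x66200
s_1 = InvRound(s_0, k_4) = 0x2BB99
s_2 = InvRound(s_1, k_3) = 0x70EE7
s_3 = InvRound(s_2, k_2) = 0x164CE
s_4 = InvRound(s_3, k_1) = 0xD626E
s_5 = InvRound(s_4, k_0) = 0x07757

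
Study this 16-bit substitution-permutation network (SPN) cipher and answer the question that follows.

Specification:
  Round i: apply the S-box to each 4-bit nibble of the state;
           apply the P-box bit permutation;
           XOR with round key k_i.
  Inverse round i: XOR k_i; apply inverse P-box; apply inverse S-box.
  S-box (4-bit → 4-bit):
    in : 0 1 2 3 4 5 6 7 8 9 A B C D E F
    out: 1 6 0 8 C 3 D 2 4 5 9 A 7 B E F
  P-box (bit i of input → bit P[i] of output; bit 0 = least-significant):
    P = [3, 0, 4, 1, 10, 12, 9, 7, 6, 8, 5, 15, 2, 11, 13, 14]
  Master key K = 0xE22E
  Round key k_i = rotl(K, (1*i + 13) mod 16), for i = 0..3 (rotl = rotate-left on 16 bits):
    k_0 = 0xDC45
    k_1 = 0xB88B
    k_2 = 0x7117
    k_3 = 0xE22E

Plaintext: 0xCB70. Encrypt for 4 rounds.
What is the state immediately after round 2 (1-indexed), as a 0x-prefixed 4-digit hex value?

s_0 = plaintext = 0xCB70
s_1 = Round(s_0, k_0) = 0x6549
s_2 = Round(s_1, k_1) = 0xDB57
s_3 = Round(s_2, k_2) = 0xAC12
s_4 = Round(s_3, k_3) = 0xB14A

0xDB57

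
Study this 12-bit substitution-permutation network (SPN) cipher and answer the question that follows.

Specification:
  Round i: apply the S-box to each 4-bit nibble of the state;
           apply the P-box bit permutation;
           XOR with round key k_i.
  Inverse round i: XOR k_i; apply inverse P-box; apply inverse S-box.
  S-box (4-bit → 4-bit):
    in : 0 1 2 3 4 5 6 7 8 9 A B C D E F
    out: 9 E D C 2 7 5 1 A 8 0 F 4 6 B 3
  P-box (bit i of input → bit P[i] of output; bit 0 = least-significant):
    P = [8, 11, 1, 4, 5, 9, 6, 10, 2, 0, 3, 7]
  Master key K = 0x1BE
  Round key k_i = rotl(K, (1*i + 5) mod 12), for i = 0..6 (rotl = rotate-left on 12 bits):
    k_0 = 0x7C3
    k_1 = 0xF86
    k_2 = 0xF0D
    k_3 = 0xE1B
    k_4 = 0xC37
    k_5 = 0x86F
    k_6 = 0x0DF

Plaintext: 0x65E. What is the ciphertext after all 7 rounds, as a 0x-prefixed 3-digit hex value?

s_0 = plaintext = 0x65E
s_1 = Round(s_0, k_0) = 0xCBF
s_2 = Round(s_1, k_1) = 0x0EE
s_3 = Round(s_2, k_2) = 0x0B9
s_4 = Round(s_3, k_3) = 0x8EF
s_5 = Round(s_4, k_4) = 0x396
s_6 = Round(s_5, k_5) = 0xDE5
s_7 = Round(s_6, k_6) = 0xFF4

0xFF4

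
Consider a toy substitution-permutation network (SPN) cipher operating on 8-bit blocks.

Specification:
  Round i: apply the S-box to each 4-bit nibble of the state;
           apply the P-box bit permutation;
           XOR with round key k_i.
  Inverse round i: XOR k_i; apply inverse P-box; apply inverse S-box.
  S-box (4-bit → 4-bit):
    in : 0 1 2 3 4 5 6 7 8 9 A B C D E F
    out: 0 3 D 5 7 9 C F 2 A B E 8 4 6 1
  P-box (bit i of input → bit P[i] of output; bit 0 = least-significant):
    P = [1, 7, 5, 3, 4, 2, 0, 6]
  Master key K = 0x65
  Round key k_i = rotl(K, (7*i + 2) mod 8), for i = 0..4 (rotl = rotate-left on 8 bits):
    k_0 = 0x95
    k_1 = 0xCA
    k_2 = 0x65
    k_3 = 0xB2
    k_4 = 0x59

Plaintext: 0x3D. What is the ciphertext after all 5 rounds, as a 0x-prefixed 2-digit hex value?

s_0 = plaintext = 0x3D
s_1 = Round(s_0, k_0) = 0xA4
s_2 = Round(s_1, k_1) = 0x3C
s_3 = Round(s_2, k_2) = 0x7C
s_4 = Round(s_3, k_3) = 0xEF
s_5 = Round(s_4, k_4) = 0x5E

0x5E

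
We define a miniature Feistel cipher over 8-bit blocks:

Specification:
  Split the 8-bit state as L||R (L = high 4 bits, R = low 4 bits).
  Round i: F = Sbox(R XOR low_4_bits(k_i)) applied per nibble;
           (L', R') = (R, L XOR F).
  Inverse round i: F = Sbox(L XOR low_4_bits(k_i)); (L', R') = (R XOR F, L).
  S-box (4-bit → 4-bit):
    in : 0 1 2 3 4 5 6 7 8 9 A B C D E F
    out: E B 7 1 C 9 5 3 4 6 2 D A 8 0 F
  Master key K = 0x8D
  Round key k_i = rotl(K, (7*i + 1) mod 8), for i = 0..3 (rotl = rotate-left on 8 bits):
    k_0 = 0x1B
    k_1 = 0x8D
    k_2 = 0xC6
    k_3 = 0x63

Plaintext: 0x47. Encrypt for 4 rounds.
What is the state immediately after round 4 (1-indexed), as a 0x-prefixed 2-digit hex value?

s_0 = plaintext = 0x47
s_1 = Round(s_0, k_0) = 0x7E
s_2 = Round(s_1, k_1) = 0xE6
s_3 = Round(s_2, k_2) = 0x60
s_4 = Round(s_3, k_3) = 0x07

0x07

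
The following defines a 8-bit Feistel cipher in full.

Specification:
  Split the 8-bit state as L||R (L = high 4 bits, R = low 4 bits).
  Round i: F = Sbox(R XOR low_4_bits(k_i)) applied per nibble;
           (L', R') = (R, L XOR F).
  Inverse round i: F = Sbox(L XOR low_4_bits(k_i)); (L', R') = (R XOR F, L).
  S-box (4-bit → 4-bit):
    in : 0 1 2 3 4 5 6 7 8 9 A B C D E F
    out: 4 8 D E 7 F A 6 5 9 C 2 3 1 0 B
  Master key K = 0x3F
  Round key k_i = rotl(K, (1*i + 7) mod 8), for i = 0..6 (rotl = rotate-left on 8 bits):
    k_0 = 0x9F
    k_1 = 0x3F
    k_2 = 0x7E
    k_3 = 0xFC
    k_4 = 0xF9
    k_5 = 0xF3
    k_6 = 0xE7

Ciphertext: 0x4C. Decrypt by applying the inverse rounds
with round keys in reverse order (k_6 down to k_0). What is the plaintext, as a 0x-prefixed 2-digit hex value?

s_0 = ciphertext = 0x4C
s_1 = InvRound(s_0, k_6) = 0x24
s_2 = InvRound(s_1, k_5) = 0xC2
s_3 = InvRound(s_2, k_4) = 0xDC
s_4 = InvRound(s_3, k_3) = 0x4D
s_5 = InvRound(s_4, k_2) = 0x14
s_6 = InvRound(s_5, k_1) = 0x41
s_7 = InvRound(s_6, k_0) = 0x34

0x34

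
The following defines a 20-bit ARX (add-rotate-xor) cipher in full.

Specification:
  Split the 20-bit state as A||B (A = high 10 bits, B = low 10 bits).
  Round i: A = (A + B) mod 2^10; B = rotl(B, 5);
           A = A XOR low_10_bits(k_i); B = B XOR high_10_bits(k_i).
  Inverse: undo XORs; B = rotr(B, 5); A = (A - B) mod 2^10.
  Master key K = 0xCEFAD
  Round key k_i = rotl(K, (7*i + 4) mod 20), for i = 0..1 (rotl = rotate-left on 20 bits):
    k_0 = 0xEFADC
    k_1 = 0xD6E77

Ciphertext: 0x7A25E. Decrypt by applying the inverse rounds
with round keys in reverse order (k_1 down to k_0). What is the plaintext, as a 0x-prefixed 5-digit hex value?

0x54ED8

s_0 = ciphertext = 0x7A25E
s_1 = InvRound(s_0, k_1) = 0xBDCA8
s_2 = InvRound(s_1, k_0) = 0x54ED8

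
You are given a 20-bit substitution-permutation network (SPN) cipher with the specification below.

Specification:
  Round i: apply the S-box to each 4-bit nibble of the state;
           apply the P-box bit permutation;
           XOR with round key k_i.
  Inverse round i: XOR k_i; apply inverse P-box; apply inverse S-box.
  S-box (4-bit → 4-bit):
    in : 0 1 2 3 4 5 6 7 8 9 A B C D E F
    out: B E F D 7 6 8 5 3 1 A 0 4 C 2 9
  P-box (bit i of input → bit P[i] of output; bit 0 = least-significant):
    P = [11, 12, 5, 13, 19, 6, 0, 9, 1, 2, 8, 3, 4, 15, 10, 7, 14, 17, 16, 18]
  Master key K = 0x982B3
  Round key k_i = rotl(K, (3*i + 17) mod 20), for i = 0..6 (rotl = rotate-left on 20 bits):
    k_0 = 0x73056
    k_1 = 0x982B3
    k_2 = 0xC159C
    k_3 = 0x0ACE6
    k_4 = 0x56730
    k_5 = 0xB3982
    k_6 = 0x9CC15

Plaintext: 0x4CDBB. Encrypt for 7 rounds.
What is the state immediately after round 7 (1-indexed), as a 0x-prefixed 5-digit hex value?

s_0 = plaintext = 0x4CDBB
s_1 = Round(s_0, k_0) = 0x4755E
s_2 = Round(s_1, k_1) = 0xAD7E6
s_3 = Round(s_2, k_2) = 0xA305E
s_4 = Round(s_3, k_3) = 0x6B839
s_5 = Round(s_4, k_4) = 0x96D37
s_6 = Round(s_5, k_5) = 0x3722B
s_7 = Round(s_6, k_6) = 0x48B4A

0x48B4A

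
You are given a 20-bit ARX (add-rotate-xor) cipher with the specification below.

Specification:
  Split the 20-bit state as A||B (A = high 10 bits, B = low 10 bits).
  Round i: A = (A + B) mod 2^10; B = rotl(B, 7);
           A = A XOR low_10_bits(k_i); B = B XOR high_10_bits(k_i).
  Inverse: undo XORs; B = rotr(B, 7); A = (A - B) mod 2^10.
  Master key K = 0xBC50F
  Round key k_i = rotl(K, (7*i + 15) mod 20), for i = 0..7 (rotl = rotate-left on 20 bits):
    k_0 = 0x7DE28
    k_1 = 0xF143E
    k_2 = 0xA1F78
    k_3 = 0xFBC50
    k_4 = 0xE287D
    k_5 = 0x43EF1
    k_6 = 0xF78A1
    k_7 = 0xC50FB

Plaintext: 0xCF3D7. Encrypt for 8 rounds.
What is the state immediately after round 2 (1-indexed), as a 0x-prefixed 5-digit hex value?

0xDD904

s_0 = plaintext = 0xCF3D7
s_1 = Round(s_0, k_0) = 0x4EE0D
s_2 = Round(s_1, k_1) = 0xDD904
s_3 = Round(s_2, k_2) = 0xC08A7
s_4 = Round(s_3, k_3) = 0xFE47B
s_5 = Round(s_4, k_4) = 0x02605
s_6 = Round(s_5, k_5) = 0x3FFCF
s_7 = Round(s_6, k_6) = 0x1BC27
s_8 = Round(s_7, k_7) = 0x1B490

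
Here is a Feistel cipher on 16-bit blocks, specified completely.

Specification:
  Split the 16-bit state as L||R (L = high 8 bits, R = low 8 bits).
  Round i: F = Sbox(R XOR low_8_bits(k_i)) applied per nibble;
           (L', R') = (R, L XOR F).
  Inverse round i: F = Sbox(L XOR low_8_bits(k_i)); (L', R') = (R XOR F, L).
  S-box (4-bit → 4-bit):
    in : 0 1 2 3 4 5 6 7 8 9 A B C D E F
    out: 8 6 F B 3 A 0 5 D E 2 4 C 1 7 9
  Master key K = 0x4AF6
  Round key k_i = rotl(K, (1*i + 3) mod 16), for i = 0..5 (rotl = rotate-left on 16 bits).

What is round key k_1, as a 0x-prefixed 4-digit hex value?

K = 0x4AF6
k_0 = rotl(K, (1*0+3) mod 16) = rotl(K, 3) = 0x57B2
k_1 = rotl(K, (1*1+3) mod 16) = rotl(K, 4) = 0xAF64

0xAF64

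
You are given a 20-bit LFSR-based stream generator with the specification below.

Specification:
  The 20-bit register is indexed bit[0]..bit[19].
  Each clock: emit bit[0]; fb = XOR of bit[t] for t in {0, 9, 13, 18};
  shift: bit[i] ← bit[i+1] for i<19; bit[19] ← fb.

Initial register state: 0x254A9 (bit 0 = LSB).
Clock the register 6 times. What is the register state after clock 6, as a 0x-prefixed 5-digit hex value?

reg_0 = 0x254A9
clock 1: out=1, reg = 0x92A54
clock 2: out=0, reg = 0x4952A
clock 3: out=0, reg = 0xA4A95
clock 4: out=1, reg = 0x5254A
clock 5: out=0, reg = 0x292A5
clock 6: out=1, reg = 0x14952

0x14952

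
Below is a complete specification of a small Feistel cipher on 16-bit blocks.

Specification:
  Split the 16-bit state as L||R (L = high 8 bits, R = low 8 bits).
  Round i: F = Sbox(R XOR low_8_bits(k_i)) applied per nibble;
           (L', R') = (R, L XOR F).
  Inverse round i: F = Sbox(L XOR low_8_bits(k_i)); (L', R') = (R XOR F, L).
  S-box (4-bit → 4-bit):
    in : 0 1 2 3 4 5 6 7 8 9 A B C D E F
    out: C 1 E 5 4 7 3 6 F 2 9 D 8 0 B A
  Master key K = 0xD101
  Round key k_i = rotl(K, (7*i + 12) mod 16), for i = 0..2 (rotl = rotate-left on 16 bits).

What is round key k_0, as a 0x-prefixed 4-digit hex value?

0x1D10

K = 0xD101
k_0 = rotl(K, (7*0+12) mod 16) = rotl(K, 12) = 0x1D10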